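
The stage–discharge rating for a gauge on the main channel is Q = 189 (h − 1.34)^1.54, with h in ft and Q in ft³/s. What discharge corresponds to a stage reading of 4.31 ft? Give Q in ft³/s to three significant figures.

Q = 189 × (4.31 − 1.34)^1.54 = 189 × 2.97^1.54 = 1010 ft³/s

1010 ft³/s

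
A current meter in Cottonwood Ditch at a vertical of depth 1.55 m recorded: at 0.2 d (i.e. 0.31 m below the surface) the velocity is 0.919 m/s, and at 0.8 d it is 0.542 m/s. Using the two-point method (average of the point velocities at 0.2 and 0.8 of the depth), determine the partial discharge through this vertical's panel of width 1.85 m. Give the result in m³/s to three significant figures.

v̄ = (0.919 + 0.542) / 2 = 0.7305 m/s
q = v̄ × d × w = 0.7305 × 1.55 × 1.85 = 2.095 m³/s

2.09 m³/s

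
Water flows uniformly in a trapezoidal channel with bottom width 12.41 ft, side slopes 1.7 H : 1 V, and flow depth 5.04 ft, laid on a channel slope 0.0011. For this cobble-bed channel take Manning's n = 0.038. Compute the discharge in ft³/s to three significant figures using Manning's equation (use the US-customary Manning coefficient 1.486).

302 ft³/s

A = (b + z·y)·y = (12.41 + 1.7×5.04)×5.04 = 105.7 ft²
P = b + 2y√(1+z²) = 12.41 + 2×5.04×√(1+1.7²) = 32.29 ft
R = A/P = 105.7/32.29 = 3.274 ft
Q = (1.486/n)·A·R^(2/3)·S^(1/2) = (1.486/0.038) × 105.7 × 3.274^(2/3) × 0.0011^(1/2) = 302.4 ft³/s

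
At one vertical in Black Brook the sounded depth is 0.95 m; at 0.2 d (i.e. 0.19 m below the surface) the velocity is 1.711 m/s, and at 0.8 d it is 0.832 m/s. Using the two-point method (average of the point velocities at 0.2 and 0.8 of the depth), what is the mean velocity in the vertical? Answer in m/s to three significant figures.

v̄ = (1.711 + 0.832) / 2 = 1.272 m/s

1.27 m/s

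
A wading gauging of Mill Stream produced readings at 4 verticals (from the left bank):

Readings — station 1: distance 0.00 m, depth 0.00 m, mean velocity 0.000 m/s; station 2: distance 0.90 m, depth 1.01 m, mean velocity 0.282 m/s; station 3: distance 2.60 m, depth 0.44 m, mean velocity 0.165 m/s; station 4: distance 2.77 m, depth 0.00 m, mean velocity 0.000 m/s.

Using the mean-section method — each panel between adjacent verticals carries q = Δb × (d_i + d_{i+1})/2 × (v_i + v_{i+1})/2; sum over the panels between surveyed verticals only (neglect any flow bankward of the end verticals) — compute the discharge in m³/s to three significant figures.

Panel 1-2: Δb = 0.9 m, d̄ = (0.00+1.01)/2 = 0.505, v̄ = (0.000+0.282)/2 = 0.141 → q = 0.9×0.505×0.141 = 0.06408 m³/s
Panel 2-3: Δb = 1.7 m, d̄ = (1.01+0.44)/2 = 0.725, v̄ = (0.282+0.165)/2 = 0.2235 → q = 1.7×0.725×0.2235 = 0.2755 m³/s
Panel 3-4: Δb = 0.17 m, d̄ = (0.44+0.00)/2 = 0.22, v̄ = (0.165+0.000)/2 = 0.0825 → q = 0.17×0.22×0.0825 = 0.003086 m³/s
Q = Σ q = 0.3426 m³/s

0.343 m³/s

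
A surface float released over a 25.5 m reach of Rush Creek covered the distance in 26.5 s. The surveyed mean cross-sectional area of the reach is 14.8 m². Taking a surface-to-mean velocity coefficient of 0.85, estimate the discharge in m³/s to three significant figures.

v_surface = L / t̄ = 25.5 / 26.5 = 0.9623 m/s
v_mean = 0.85 × 0.9623 = 0.8179 m/s
Q = A × v_mean = 14.8 × 0.8179 = 12.11 m³/s

12.1 m³/s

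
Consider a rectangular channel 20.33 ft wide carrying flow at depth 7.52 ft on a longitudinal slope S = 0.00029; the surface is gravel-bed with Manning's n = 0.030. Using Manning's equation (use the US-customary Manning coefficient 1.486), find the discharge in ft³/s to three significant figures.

342 ft³/s

A = b·y = 20.33 × 7.52 = 152.9 ft²
P = b + 2y = 20.33 + 2×7.52 = 35.37 ft
R = A/P = 152.9/35.37 = 4.322 ft
Q = (1.486/n)·A·R^(2/3)·S^(1/2) = (1.486/0.030) × 152.9 × 4.322^(2/3) × 0.00029^(1/2) = 342.2 ft³/s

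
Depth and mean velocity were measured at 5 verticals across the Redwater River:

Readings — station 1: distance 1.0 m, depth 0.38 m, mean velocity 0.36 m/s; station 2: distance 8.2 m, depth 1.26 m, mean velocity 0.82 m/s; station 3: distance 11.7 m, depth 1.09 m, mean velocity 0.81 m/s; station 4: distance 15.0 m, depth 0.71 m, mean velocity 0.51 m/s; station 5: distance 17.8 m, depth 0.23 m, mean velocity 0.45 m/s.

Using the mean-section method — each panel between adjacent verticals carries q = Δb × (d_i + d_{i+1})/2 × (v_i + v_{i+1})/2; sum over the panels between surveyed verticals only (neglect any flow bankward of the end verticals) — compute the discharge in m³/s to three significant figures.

9.43 m³/s

Panel 1-2: Δb = 7.2 m, d̄ = (0.38+1.26)/2 = 0.82, v̄ = (0.36+0.82)/2 = 0.59 → q = 7.2×0.82×0.59 = 3.483 m³/s
Panel 2-3: Δb = 3.5 m, d̄ = (1.26+1.09)/2 = 1.175, v̄ = (0.82+0.81)/2 = 0.815 → q = 3.5×1.175×0.815 = 3.352 m³/s
Panel 3-4: Δb = 3.3 m, d̄ = (1.09+0.71)/2 = 0.9, v̄ = (0.81+0.51)/2 = 0.66 → q = 3.3×0.9×0.66 = 1.960 m³/s
Panel 4-5: Δb = 2.8 m, d̄ = (0.71+0.23)/2 = 0.47, v̄ = (0.51+0.45)/2 = 0.48 → q = 2.8×0.47×0.48 = 0.6317 m³/s
Q = Σ q = 9.427 m³/s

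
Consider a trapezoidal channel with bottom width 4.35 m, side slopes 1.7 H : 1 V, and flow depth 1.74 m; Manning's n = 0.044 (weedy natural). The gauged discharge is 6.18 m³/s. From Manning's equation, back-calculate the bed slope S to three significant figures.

A = (b + z·y)·y = (4.35 + 1.7×1.74)×1.74 = 12.72 m²
P = b + 2y√(1+z²) = 4.35 + 2×1.74×√(1+1.7²) = 11.21 m
R = A/P = 12.72/11.21 = 1.134 m
S = (Q·n / (1·A·R^(2/3)))² = (6.18×0.044 / (1×12.72×1.087))² = 0.0003867

0.000387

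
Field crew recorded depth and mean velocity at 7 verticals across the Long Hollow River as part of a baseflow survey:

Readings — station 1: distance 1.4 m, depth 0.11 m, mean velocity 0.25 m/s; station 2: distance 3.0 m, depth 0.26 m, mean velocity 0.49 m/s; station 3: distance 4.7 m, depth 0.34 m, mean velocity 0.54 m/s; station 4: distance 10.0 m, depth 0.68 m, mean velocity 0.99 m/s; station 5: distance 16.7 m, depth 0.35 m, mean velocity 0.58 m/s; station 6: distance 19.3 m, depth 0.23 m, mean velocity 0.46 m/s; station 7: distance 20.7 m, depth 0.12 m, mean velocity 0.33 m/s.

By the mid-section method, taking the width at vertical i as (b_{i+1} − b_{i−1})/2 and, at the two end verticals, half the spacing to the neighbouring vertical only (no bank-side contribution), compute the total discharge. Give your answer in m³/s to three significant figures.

w_1 = (3.0 − 1.4)/2 = 0.8 m; q_1 = 0.25 × 0.11 × 0.8 = 0.02200 m³/s
w_2 = (4.7 − 1.4)/2 = 1.65 m; q_2 = 0.49 × 0.26 × 1.65 = 0.2102 m³/s
w_3 = (10.0 − 3.0)/2 = 3.5 m; q_3 = 0.54 × 0.34 × 3.5 = 0.6426 m³/s
w_4 = (16.7 − 4.7)/2 = 6 m; q_4 = 0.99 × 0.68 × 6 = 4.039 m³/s
w_5 = (19.3 − 10.0)/2 = 4.65 m; q_5 = 0.58 × 0.35 × 4.65 = 0.9440 m³/s
w_6 = (20.7 − 16.7)/2 = 2 m; q_6 = 0.46 × 0.23 × 2 = 0.2116 m³/s
w_7 = (20.7 − 19.3)/2 = 0.7 m; q_7 = 0.33 × 0.12 × 0.7 = 0.02772 m³/s
Q = Σ qᵢ = 6.097 m³/s

6.10 m³/s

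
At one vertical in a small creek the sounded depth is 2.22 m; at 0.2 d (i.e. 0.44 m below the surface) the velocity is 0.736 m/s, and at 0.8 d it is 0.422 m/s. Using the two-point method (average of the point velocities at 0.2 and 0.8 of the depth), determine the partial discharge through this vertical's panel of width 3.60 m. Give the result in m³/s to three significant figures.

4.63 m³/s

v̄ = (0.736 + 0.422) / 2 = 0.5790 m/s
q = v̄ × d × w = 0.5790 × 2.22 × 3.60 = 4.627 m³/s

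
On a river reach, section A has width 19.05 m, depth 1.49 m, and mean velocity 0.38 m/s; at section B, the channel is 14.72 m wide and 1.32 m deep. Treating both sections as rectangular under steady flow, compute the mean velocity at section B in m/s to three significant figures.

0.555 m/s

Q = A₁V₁ = (19.05×1.49) × 0.38 = 10.79 m³/s
A₂ = 14.72 × 1.32 = 19.43 m²
V₂ = Q/A₂ = 10.79/19.43 = 0.5551 m/s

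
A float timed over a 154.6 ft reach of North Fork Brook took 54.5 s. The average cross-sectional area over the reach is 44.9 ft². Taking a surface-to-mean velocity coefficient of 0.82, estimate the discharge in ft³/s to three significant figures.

v_surface = L / t̄ = 154.6 / 54.5 = 2.837 ft/s
v_mean = 0.82 × 2.837 = 2.326 ft/s
Q = A × v_mean = 44.9 × 2.326 = 104.4 ft³/s

104 ft³/s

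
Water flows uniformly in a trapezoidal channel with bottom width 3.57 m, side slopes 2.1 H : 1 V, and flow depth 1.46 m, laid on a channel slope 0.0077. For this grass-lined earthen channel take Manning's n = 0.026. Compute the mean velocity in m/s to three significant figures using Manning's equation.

A = (b + z·y)·y = (3.57 + 2.1×1.46)×1.46 = 9.689 m²
P = b + 2y√(1+z²) = 3.57 + 2×1.46×√(1+2.1²) = 10.36 m
R = A/P = 9.689/10.36 = 0.9350 m
Q = (1/n)·A·R^(2/3)·S^(1/2) = (1/0.026) × 9.689 × 0.9350^(2/3) × 0.0077^(1/2) = 31.27 m³/s
V = Q/A = 31.27/9.689 = 3.227 m/s

3.23 m/s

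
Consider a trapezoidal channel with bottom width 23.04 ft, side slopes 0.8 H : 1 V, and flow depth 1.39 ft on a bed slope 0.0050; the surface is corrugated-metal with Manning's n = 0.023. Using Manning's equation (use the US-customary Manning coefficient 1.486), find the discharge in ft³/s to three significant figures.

179 ft³/s

A = (b + z·y)·y = (23.04 + 0.8×1.39)×1.39 = 33.57 ft²
P = b + 2y√(1+z²) = 23.04 + 2×1.39×√(1+0.8²) = 26.60 ft
R = A/P = 33.57/26.60 = 1.262 ft
Q = (1.486/n)·A·R^(2/3)·S^(1/2) = (1.486/0.023) × 33.57 × 1.262^(2/3) × 0.0050^(1/2) = 179.1 ft³/s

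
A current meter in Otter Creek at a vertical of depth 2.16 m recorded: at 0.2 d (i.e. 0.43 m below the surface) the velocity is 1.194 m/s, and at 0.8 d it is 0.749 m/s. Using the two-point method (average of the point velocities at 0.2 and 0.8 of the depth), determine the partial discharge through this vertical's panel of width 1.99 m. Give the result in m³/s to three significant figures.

v̄ = (1.194 + 0.749) / 2 = 0.9715 m/s
q = v̄ × d × w = 0.9715 × 2.16 × 1.99 = 4.176 m³/s

4.18 m³/s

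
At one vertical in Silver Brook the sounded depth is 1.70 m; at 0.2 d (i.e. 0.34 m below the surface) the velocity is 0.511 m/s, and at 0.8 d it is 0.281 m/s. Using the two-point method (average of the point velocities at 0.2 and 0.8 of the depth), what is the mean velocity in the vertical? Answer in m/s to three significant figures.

v̄ = (0.511 + 0.281) / 2 = 0.3960 m/s

0.396 m/s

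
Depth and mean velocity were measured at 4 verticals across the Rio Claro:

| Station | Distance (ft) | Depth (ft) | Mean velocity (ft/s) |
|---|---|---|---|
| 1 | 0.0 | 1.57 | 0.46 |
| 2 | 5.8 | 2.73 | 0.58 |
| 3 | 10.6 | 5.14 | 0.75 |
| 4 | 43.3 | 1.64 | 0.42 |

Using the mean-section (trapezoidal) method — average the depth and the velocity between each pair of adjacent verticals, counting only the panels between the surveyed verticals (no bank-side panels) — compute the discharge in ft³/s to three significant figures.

83.9 ft³/s

Panel 1-2: Δb = 5.8 ft, d̄ = (1.57+2.73)/2 = 2.15, v̄ = (0.46+0.58)/2 = 0.52 → q = 5.8×2.15×0.52 = 6.484 ft³/s
Panel 2-3: Δb = 4.8 ft, d̄ = (2.73+5.14)/2 = 3.935, v̄ = (0.58+0.75)/2 = 0.665 → q = 4.8×3.935×0.665 = 12.56 ft³/s
Panel 3-4: Δb = 32.7 ft, d̄ = (5.14+1.64)/2 = 3.39, v̄ = (0.75+0.42)/2 = 0.585 → q = 32.7×3.39×0.585 = 64.85 ft³/s
Q = Σ q = 83.89 ft³/s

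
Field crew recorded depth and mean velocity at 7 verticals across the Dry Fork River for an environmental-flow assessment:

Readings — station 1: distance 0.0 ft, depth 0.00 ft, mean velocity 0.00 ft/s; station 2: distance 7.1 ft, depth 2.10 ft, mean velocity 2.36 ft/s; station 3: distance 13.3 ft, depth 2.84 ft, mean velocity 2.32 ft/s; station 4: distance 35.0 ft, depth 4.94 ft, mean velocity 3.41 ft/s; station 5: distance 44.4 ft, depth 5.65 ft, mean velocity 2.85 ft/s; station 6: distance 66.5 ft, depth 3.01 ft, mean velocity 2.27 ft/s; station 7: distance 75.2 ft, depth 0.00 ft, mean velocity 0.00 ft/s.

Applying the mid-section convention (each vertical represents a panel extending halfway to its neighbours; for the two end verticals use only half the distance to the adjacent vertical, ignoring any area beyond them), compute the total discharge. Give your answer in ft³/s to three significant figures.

746 ft³/s

w_2 = (13.3 − 0.0)/2 = 6.65 ft; q_2 = 2.36 × 2.10 × 6.65 = 32.96 ft³/s
w_3 = (35.0 − 7.1)/2 = 13.95 ft; q_3 = 2.32 × 2.84 × 13.95 = 91.91 ft³/s
w_4 = (44.4 − 13.3)/2 = 15.55 ft; q_4 = 3.41 × 4.94 × 15.55 = 261.9 ft³/s
w_5 = (66.5 − 35.0)/2 = 15.75 ft; q_5 = 2.85 × 5.65 × 15.75 = 253.6 ft³/s
w_6 = (75.2 − 44.4)/2 = 15.4 ft; q_6 = 2.27 × 3.01 × 15.4 = 105.2 ft³/s
Stations 1, 7 contribute zero (depth or velocity is 0).
Q = Σ qᵢ = 745.7 ft³/s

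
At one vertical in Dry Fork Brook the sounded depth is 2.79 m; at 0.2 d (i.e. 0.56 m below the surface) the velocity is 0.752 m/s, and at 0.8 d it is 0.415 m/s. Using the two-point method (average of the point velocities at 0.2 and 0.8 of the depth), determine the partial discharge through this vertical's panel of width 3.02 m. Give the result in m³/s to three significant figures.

4.92 m³/s

v̄ = (0.752 + 0.415) / 2 = 0.5835 m/s
q = v̄ × d × w = 0.5835 × 2.79 × 3.02 = 4.916 m³/s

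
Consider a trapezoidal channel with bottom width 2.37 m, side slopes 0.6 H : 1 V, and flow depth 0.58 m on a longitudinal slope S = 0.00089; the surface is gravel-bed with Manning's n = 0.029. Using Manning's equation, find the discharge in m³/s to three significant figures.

0.914 m³/s

A = (b + z·y)·y = (2.37 + 0.6×0.58)×0.58 = 1.576 m²
P = b + 2y√(1+z²) = 2.37 + 2×0.58×√(1+0.6²) = 3.723 m
R = A/P = 1.576/3.723 = 0.4235 m
Q = (1/n)·A·R^(2/3)·S^(1/2) = (1/0.029) × 1.576 × 0.4235^(2/3) × 0.00089^(1/2) = 0.9145 m³/s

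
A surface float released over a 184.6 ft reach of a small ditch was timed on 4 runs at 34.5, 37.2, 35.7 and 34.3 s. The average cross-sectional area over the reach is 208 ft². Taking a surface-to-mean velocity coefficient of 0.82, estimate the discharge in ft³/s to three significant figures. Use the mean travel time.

889 ft³/s

t̄ = (34.5 + 37.2 + 35.7 + 34.3) / 4 = 35.425 s
v_surface = L / t̄ = 184.6 / 35.425 = 5.211 ft/s
v_mean = 0.82 × 5.211 = 4.273 ft/s
Q = A × v_mean = 208 × 4.273 = 888.8 ft³/s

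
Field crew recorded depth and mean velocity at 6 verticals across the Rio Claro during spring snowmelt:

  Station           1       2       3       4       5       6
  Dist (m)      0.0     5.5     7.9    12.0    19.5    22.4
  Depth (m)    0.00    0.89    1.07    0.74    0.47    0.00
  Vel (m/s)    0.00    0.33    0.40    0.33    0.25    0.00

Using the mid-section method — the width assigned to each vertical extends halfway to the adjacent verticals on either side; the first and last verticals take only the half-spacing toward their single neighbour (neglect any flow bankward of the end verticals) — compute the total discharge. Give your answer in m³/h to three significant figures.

16500 m³/h

w_2 = (7.9 − 0.0)/2 = 3.95 m; q_2 = 0.33 × 0.89 × 3.95 = 1.160 m³/s
w_3 = (12.0 − 5.5)/2 = 3.25 m; q_3 = 0.40 × 1.07 × 3.25 = 1.391 m³/s
w_4 = (19.5 − 7.9)/2 = 5.8 m; q_4 = 0.33 × 0.74 × 5.8 = 1.416 m³/s
w_5 = (22.4 − 12.0)/2 = 5.2 m; q_5 = 0.25 × 0.47 × 5.2 = 0.6110 m³/s
Stations 1, 6 contribute zero (depth or velocity is 0).
Q = Σ qᵢ = 4.578 m³/s
= 4.578 × 3600 = 16480 m³/h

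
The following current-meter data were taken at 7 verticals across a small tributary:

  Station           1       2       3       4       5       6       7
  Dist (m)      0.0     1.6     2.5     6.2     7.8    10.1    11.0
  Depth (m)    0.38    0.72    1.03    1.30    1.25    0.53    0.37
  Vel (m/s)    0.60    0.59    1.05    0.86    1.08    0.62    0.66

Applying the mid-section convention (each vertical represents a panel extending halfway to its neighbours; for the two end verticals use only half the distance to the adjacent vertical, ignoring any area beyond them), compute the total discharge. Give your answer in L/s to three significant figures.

w_1 = (1.6 − 0.0)/2 = 0.8 m; q_1 = 0.60 × 0.38 × 0.8 = 0.1824 m³/s
w_2 = (2.5 − 0.0)/2 = 1.25 m; q_2 = 0.59 × 0.72 × 1.25 = 0.5310 m³/s
w_3 = (6.2 − 1.6)/2 = 2.3 m; q_3 = 1.05 × 1.03 × 2.3 = 2.487 m³/s
w_4 = (7.8 − 2.5)/2 = 2.65 m; q_4 = 0.86 × 1.30 × 2.65 = 2.963 m³/s
w_5 = (10.1 − 6.2)/2 = 1.95 m; q_5 = 1.08 × 1.25 × 1.95 = 2.633 m³/s
w_6 = (11.0 − 7.8)/2 = 1.6 m; q_6 = 0.62 × 0.53 × 1.6 = 0.5258 m³/s
w_7 = (11.0 − 10.1)/2 = 0.45 m; q_7 = 0.66 × 0.37 × 0.45 = 0.1099 m³/s
Q = Σ qᵢ = 9.432 m³/s
= 9.432 × 1000 = 9432 L/s

9430 L/s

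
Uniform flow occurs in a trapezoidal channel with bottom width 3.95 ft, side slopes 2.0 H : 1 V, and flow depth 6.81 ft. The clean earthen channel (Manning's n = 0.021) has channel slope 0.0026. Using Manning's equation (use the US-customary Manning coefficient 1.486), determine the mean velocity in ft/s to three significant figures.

8.28 ft/s

A = (b + z·y)·y = (3.95 + 2.0×6.81)×6.81 = 119.7 ft²
P = b + 2y√(1+z²) = 3.95 + 2×6.81×√(1+2.0²) = 34.41 ft
R = A/P = 119.7/34.41 = 3.478 ft
Q = (1.486/n)·A·R^(2/3)·S^(1/2) = (1.486/0.021) × 119.7 × 3.478^(2/3) × 0.0026^(1/2) = 991.0 ft³/s
V = Q/A = 991.0/119.7 = 8.282 ft/s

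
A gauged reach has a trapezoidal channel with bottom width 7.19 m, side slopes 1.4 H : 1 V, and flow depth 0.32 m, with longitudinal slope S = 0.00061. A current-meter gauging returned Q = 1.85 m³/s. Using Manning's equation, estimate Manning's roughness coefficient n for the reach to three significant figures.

0.0145

A = (b + z·y)·y = (7.19 + 1.4×0.32)×0.32 = 2.444 m²
P = b + 2y√(1+z²) = 7.19 + 2×0.32×√(1+1.4²) = 8.291 m
R = A/P = 2.444/8.291 = 0.2948 m
n = (1/Q)·A·R^(2/3)·S^(1/2) = (1/1.85) × 2.444 × 0.4429 × 0.02470 = 0.01445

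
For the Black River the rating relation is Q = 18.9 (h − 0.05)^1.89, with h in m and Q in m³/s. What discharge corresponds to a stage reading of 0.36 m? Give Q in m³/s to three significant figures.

Q = 18.9 × (0.36 − 0.05)^1.89 = 18.9 × 0.31^1.89 = 2.066 m³/s

2.07 m³/s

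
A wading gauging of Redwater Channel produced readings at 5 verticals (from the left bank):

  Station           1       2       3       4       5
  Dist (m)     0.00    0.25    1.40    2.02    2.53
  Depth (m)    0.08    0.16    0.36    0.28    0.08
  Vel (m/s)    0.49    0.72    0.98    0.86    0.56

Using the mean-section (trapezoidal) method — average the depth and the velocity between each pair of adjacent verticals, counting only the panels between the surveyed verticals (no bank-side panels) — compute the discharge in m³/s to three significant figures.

0.520 m³/s

Panel 1-2: Δb = 0.25 m, d̄ = (0.08+0.16)/2 = 0.12, v̄ = (0.49+0.72)/2 = 0.605 → q = 0.25×0.12×0.605 = 0.01815 m³/s
Panel 2-3: Δb = 1.15 m, d̄ = (0.16+0.36)/2 = 0.26, v̄ = (0.72+0.98)/2 = 0.85 → q = 1.15×0.26×0.85 = 0.2542 m³/s
Panel 3-4: Δb = 0.62 m, d̄ = (0.36+0.28)/2 = 0.32, v̄ = (0.98+0.86)/2 = 0.92 → q = 0.62×0.32×0.92 = 0.1825 m³/s
Panel 4-5: Δb = 0.51 m, d̄ = (0.28+0.08)/2 = 0.18, v̄ = (0.86+0.56)/2 = 0.71 → q = 0.51×0.18×0.71 = 0.06518 m³/s
Q = Σ q = 0.5200 m³/s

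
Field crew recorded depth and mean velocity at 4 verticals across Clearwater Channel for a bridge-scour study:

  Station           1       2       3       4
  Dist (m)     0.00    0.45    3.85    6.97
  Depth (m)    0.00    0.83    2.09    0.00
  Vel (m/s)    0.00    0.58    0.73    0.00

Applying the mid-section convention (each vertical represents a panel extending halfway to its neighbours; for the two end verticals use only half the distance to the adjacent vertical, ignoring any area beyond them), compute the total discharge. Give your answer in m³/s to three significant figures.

w_2 = (3.85 − 0.00)/2 = 1.925 m; q_2 = 0.58 × 0.83 × 1.925 = 0.9267 m³/s
w_3 = (6.97 − 0.45)/2 = 3.26 m; q_3 = 0.73 × 2.09 × 3.26 = 4.974 m³/s
Stations 1, 4 contribute zero (depth or velocity is 0).
Q = Σ qᵢ = 5.900 m³/s

5.90 m³/s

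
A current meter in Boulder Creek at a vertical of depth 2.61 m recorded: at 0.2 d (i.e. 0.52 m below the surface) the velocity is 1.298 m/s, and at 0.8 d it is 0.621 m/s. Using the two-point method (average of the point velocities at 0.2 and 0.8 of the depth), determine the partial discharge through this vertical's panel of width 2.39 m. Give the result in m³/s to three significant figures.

5.99 m³/s

v̄ = (1.298 + 0.621) / 2 = 0.9595 m/s
q = v̄ × d × w = 0.9595 × 2.61 × 2.39 = 5.985 m³/s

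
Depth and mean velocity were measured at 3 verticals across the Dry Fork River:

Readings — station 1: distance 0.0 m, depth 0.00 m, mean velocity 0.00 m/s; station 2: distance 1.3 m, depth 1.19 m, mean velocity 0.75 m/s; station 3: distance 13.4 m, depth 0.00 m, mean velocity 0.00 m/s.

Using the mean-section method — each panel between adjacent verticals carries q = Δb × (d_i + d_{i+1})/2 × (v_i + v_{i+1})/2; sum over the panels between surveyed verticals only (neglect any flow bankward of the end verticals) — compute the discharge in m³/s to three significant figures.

Panel 1-2: Δb = 1.3 m, d̄ = (0.00+1.19)/2 = 0.595, v̄ = (0.00+0.75)/2 = 0.375 → q = 1.3×0.595×0.375 = 0.2901 m³/s
Panel 2-3: Δb = 12.1 m, d̄ = (1.19+0.00)/2 = 0.595, v̄ = (0.75+0.00)/2 = 0.375 → q = 12.1×0.595×0.375 = 2.700 m³/s
Q = Σ q = 2.990 m³/s

2.99 m³/s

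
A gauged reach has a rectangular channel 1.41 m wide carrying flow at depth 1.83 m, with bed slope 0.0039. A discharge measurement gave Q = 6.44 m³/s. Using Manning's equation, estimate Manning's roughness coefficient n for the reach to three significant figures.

A = b·y = 1.41 × 1.83 = 2.580 m²
P = b + 2y = 1.41 + 2×1.83 = 5.070 m
R = A/P = 2.580/5.070 = 0.5089 m
n = (1/Q)·A·R^(2/3)·S^(1/2) = (1/6.44) × 2.580 × 0.6374 × 0.06245 = 0.01595

0.0159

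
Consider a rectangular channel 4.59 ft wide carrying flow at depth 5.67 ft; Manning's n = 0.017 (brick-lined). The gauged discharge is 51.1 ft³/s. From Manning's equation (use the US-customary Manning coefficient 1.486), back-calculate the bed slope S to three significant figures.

A = b·y = 4.59 × 5.67 = 26.03 ft²
P = b + 2y = 4.59 + 2×5.67 = 15.93 ft
R = A/P = 26.03/15.93 = 1.634 ft
S = (Q·n / (1.486·A·R^(2/3)))² = (51.1×0.017 / (1.486×26.03×1.387))² = 0.0002622

0.000262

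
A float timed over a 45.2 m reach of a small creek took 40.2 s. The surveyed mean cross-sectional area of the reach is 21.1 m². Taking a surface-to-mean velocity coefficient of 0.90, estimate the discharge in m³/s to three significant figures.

21.4 m³/s

v_surface = L / t̄ = 45.2 / 40.2 = 1.124 m/s
v_mean = 0.90 × 1.124 = 1.012 m/s
Q = A × v_mean = 21.1 × 1.012 = 21.35 m³/s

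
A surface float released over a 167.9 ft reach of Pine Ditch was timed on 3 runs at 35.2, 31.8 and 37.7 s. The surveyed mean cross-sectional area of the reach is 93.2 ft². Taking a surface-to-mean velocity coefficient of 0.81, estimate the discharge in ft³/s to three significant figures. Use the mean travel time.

t̄ = (35.2 + 31.8 + 37.7) / 3 = 34.9 s
v_surface = L / t̄ = 167.9 / 34.9 = 4.811 ft/s
v_mean = 0.81 × 4.811 = 3.897 ft/s
Q = A × v_mean = 93.2 × 3.897 = 363.2 ft³/s

363 ft³/s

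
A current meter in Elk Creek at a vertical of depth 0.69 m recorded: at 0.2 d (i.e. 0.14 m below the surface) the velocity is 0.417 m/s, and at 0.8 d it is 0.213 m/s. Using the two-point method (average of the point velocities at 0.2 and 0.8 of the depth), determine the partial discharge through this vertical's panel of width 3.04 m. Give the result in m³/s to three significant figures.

0.661 m³/s

v̄ = (0.417 + 0.213) / 2 = 0.3150 m/s
q = v̄ × d × w = 0.3150 × 0.69 × 3.04 = 0.6607 m³/s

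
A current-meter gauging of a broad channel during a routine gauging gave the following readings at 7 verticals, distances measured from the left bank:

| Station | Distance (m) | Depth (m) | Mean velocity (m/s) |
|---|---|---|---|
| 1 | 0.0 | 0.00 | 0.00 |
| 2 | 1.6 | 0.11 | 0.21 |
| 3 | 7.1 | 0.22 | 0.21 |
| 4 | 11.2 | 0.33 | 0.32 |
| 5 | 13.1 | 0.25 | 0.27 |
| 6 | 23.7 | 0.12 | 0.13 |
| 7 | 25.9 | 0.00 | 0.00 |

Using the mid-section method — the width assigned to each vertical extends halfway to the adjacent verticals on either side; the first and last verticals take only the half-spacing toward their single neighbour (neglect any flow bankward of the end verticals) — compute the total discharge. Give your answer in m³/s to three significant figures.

w_2 = (7.1 − 0.0)/2 = 3.55 m; q_2 = 0.21 × 0.11 × 3.55 = 0.08201 m³/s
w_3 = (11.2 − 1.6)/2 = 4.8 m; q_3 = 0.21 × 0.22 × 4.8 = 0.2218 m³/s
w_4 = (13.1 − 7.1)/2 = 3 m; q_4 = 0.32 × 0.33 × 3 = 0.3168 m³/s
w_5 = (23.7 − 11.2)/2 = 6.25 m; q_5 = 0.27 × 0.25 × 6.25 = 0.4219 m³/s
w_6 = (25.9 − 13.1)/2 = 6.4 m; q_6 = 0.13 × 0.12 × 6.4 = 0.09984 m³/s
Stations 1, 7 contribute zero (depth or velocity is 0).
Q = Σ qᵢ = 1.142 m³/s

1.14 m³/s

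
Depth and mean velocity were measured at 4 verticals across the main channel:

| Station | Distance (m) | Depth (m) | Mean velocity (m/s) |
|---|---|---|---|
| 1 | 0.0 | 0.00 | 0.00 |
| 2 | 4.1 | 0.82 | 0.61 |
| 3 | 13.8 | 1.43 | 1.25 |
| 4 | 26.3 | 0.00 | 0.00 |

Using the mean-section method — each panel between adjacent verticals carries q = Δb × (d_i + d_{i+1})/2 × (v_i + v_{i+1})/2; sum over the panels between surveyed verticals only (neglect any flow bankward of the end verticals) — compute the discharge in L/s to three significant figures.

Panel 1-2: Δb = 4.1 m, d̄ = (0.00+0.82)/2 = 0.41, v̄ = (0.00+0.61)/2 = 0.305 → q = 4.1×0.41×0.305 = 0.5127 m³/s
Panel 2-3: Δb = 9.7 m, d̄ = (0.82+1.43)/2 = 1.125, v̄ = (0.61+1.25)/2 = 0.93 → q = 9.7×1.125×0.93 = 10.15 m³/s
Panel 3-4: Δb = 12.5 m, d̄ = (1.43+0.00)/2 = 0.715, v̄ = (1.25+0.00)/2 = 0.625 → q = 12.5×0.715×0.625 = 5.586 m³/s
Q = Σ q = 16.25 m³/s
= 16.25 × 1000 = 16250 L/s

16200 L/s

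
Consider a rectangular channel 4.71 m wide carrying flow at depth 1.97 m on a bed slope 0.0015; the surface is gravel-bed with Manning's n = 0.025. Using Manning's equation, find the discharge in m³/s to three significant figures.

A = b·y = 4.71 × 1.97 = 9.279 m²
P = b + 2y = 4.71 + 2×1.97 = 8.650 m
R = A/P = 9.279/8.650 = 1.073 m
Q = (1/n)·A·R^(2/3)·S^(1/2) = (1/0.025) × 9.279 × 1.073^(2/3) × 0.0015^(1/2) = 15.06 m³/s

15.1 m³/s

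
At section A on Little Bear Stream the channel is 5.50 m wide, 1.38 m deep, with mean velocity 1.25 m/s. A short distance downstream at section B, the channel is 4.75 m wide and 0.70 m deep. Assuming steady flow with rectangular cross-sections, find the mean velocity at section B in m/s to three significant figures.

2.85 m/s

Q = A₁V₁ = (5.50×1.38) × 1.25 = 9.488 m³/s
A₂ = 4.75 × 0.70 = 3.325 m²
V₂ = Q/A₂ = 9.488/3.325 = 2.853 m/s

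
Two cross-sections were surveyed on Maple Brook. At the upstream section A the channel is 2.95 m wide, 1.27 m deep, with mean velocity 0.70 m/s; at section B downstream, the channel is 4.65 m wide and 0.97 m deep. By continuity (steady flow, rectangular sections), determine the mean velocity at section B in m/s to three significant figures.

0.581 m/s

Q = A₁V₁ = (2.95×1.27) × 0.70 = 2.623 m³/s
A₂ = 4.65 × 0.97 = 4.511 m²
V₂ = Q/A₂ = 2.623/4.511 = 0.5814 m/s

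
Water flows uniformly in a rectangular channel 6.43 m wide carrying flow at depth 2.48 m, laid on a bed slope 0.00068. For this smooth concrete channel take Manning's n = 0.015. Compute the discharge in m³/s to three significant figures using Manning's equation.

A = b·y = 6.43 × 2.48 = 15.95 m²
P = b + 2y = 6.43 + 2×2.48 = 11.39 m
R = A/P = 15.95/11.39 = 1.400 m
Q = (1/n)·A·R^(2/3)·S^(1/2) = (1/0.015) × 15.95 × 1.400^(2/3) × 0.00068^(1/2) = 34.69 m³/s

34.7 m³/s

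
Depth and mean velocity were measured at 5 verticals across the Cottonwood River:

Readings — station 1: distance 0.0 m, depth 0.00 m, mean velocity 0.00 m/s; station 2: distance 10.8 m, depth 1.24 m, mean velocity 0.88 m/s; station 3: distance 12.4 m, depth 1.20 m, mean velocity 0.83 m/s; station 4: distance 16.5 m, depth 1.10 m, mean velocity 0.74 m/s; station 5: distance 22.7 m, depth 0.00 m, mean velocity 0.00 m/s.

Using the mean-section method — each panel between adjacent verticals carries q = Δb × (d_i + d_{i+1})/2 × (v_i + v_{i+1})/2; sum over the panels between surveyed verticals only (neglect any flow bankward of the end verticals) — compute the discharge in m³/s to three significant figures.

9.58 m³/s

Panel 1-2: Δb = 10.8 m, d̄ = (0.00+1.24)/2 = 0.62, v̄ = (0.00+0.88)/2 = 0.44 → q = 10.8×0.62×0.44 = 2.946 m³/s
Panel 2-3: Δb = 1.6 m, d̄ = (1.24+1.20)/2 = 1.22, v̄ = (0.88+0.83)/2 = 0.855 → q = 1.6×1.22×0.855 = 1.669 m³/s
Panel 3-4: Δb = 4.1 m, d̄ = (1.20+1.10)/2 = 1.15, v̄ = (0.83+0.74)/2 = 0.785 → q = 4.1×1.15×0.785 = 3.701 m³/s
Panel 4-5: Δb = 6.2 m, d̄ = (1.10+0.00)/2 = 0.55, v̄ = (0.74+0.00)/2 = 0.37 → q = 6.2×0.55×0.37 = 1.262 m³/s
Q = Σ q = 9.578 m³/s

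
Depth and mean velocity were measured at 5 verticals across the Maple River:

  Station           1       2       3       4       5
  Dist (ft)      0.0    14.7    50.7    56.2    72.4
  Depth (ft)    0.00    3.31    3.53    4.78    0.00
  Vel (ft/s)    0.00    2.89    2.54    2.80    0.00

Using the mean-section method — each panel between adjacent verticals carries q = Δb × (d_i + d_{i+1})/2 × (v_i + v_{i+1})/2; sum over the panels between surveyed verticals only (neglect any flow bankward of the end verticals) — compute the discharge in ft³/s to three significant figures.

485 ft³/s

Panel 1-2: Δb = 14.7 ft, d̄ = (0.00+3.31)/2 = 1.655, v̄ = (0.00+2.89)/2 = 1.445 → q = 14.7×1.655×1.445 = 35.15 ft³/s
Panel 2-3: Δb = 36 ft, d̄ = (3.31+3.53)/2 = 3.42, v̄ = (2.89+2.54)/2 = 2.715 → q = 36×3.42×2.715 = 334.3 ft³/s
Panel 3-4: Δb = 5.5 ft, d̄ = (3.53+4.78)/2 = 4.155, v̄ = (2.54+2.80)/2 = 2.67 → q = 5.5×4.155×2.67 = 61.02 ft³/s
Panel 4-5: Δb = 16.2 ft, d̄ = (4.78+0.00)/2 = 2.39, v̄ = (2.80+0.00)/2 = 1.4 → q = 16.2×2.39×1.4 = 54.21 ft³/s
Q = Σ q = 484.6 ft³/s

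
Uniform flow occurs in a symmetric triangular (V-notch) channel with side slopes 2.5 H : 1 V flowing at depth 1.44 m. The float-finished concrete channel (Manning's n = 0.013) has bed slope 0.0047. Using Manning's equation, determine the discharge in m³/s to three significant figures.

20.9 m³/s

A = z·y² = 2.5×1.44² = 5.184 m²
P = 2y√(1+z²) = 2×1.44×√(1+2.5²) = 7.755 m
R = A/P = 5.184/7.755 = 0.6685 m
Q = (1/n)·A·R^(2/3)·S^(1/2) = (1/0.013) × 5.184 × 0.6685^(2/3) × 0.0047^(1/2) = 20.90 m³/s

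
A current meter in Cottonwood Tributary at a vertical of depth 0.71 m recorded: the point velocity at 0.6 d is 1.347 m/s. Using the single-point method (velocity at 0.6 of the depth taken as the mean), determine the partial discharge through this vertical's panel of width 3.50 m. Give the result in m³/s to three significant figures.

3.35 m³/s

v̄ = v₀.₆ = 1.347 m/s
q = v̄ × d × w = 1.347 × 0.71 × 3.50 = 3.347 m³/s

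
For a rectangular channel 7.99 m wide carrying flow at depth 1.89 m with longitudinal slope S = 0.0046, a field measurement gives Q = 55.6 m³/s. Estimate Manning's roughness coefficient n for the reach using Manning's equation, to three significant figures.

0.0218

A = b·y = 7.99 × 1.89 = 15.10 m²
P = b + 2y = 7.99 + 2×1.89 = 11.77 m
R = A/P = 15.10/11.77 = 1.283 m
n = (1/Q)·A·R^(2/3)·S^(1/2) = (1/55.6) × 15.10 × 1.181 × 0.06782 = 0.02175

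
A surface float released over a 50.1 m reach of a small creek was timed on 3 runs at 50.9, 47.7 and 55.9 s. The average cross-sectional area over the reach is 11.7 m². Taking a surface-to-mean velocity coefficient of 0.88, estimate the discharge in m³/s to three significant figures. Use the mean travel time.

10.0 m³/s

t̄ = (50.9 + 47.7 + 55.9) / 3 = 51.5 s
v_surface = L / t̄ = 50.1 / 51.5 = 0.9728 m/s
v_mean = 0.88 × 0.9728 = 0.8561 m/s
Q = A × v_mean = 11.7 × 0.8561 = 10.02 m³/s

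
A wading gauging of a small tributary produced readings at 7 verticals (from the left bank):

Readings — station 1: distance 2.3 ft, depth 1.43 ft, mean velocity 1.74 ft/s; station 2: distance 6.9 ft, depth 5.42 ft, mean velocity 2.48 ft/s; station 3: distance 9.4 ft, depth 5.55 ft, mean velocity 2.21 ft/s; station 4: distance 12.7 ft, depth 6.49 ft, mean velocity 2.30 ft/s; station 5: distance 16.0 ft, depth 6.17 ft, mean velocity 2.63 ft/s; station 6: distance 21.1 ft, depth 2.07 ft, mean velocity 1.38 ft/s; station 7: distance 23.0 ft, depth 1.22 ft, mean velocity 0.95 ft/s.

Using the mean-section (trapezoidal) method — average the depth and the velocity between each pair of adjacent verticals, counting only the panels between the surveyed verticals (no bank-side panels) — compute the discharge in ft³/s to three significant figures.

Panel 1-2: Δb = 4.6 ft, d̄ = (1.43+5.42)/2 = 3.425, v̄ = (1.74+2.48)/2 = 2.11 → q = 4.6×3.425×2.11 = 33.24 ft³/s
Panel 2-3: Δb = 2.5 ft, d̄ = (5.42+5.55)/2 = 5.485, v̄ = (2.48+2.21)/2 = 2.345 → q = 2.5×5.485×2.345 = 32.16 ft³/s
Panel 3-4: Δb = 3.3 ft, d̄ = (5.55+6.49)/2 = 6.02, v̄ = (2.21+2.30)/2 = 2.255 → q = 3.3×6.02×2.255 = 44.80 ft³/s
Panel 4-5: Δb = 3.3 ft, d̄ = (6.49+6.17)/2 = 6.33, v̄ = (2.30+2.63)/2 = 2.465 → q = 3.3×6.33×2.465 = 51.49 ft³/s
Panel 5-6: Δb = 5.1 ft, d̄ = (6.17+2.07)/2 = 4.12, v̄ = (2.63+1.38)/2 = 2.005 → q = 5.1×4.12×2.005 = 42.13 ft³/s
Panel 6-7: Δb = 1.9 ft, d̄ = (2.07+1.22)/2 = 1.645, v̄ = (1.38+0.95)/2 = 1.165 → q = 1.9×1.645×1.165 = 3.641 ft³/s
Q = Σ q = 207.5 ft³/s

207 ft³/s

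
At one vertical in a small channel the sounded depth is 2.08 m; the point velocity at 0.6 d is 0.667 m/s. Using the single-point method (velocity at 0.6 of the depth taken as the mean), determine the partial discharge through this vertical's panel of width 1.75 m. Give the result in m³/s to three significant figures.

v̄ = v₀.₆ = 0.667 m/s
q = v̄ × d × w = 0.6670 × 2.08 × 1.75 = 2.428 m³/s

2.43 m³/s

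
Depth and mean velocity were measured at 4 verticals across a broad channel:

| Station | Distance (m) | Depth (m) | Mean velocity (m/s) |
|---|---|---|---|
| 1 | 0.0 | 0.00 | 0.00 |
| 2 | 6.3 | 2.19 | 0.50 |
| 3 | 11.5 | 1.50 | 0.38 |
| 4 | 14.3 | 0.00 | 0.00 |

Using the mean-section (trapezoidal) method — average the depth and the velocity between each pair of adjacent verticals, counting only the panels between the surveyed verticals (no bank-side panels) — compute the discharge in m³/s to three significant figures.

6.34 m³/s

Panel 1-2: Δb = 6.3 m, d̄ = (0.00+2.19)/2 = 1.095, v̄ = (0.00+0.50)/2 = 0.25 → q = 6.3×1.095×0.25 = 1.725 m³/s
Panel 2-3: Δb = 5.2 m, d̄ = (2.19+1.50)/2 = 1.845, v̄ = (0.50+0.38)/2 = 0.44 → q = 5.2×1.845×0.44 = 4.221 m³/s
Panel 3-4: Δb = 2.8 m, d̄ = (1.50+0.00)/2 = 0.75, v̄ = (0.38+0.00)/2 = 0.19 → q = 2.8×0.75×0.19 = 0.3990 m³/s
Q = Σ q = 6.345 m³/s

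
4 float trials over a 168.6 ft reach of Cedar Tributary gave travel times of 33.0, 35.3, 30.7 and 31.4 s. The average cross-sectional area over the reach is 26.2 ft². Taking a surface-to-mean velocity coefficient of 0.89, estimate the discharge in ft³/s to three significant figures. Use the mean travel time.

t̄ = (33.0 + 35.3 + 30.7 + 31.4) / 4 = 32.6 s
v_surface = L / t̄ = 168.6 / 32.6 = 5.172 ft/s
v_mean = 0.89 × 5.172 = 4.603 ft/s
Q = A × v_mean = 26.2 × 4.603 = 120.6 ft³/s

121 ft³/s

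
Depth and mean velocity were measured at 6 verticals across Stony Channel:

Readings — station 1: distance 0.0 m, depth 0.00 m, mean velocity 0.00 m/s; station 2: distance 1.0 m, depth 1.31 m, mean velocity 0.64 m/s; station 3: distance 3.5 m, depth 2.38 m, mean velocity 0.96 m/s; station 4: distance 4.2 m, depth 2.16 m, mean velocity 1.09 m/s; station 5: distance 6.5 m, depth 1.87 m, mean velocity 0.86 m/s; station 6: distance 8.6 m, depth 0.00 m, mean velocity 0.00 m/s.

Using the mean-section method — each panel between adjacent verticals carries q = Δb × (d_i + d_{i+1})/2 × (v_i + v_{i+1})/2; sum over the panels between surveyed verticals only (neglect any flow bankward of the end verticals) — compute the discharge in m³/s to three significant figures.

Panel 1-2: Δb = 1 m, d̄ = (0.00+1.31)/2 = 0.655, v̄ = (0.00+0.64)/2 = 0.32 → q = 1×0.655×0.32 = 0.2096 m³/s
Panel 2-3: Δb = 2.5 m, d̄ = (1.31+2.38)/2 = 1.845, v̄ = (0.64+0.96)/2 = 0.8 → q = 2.5×1.845×0.8 = 3.690 m³/s
Panel 3-4: Δb = 0.7 m, d̄ = (2.38+2.16)/2 = 2.27, v̄ = (0.96+1.09)/2 = 1.025 → q = 0.7×2.27×1.025 = 1.629 m³/s
Panel 4-5: Δb = 2.3 m, d̄ = (2.16+1.87)/2 = 2.015, v̄ = (1.09+0.86)/2 = 0.975 → q = 2.3×2.015×0.975 = 4.519 m³/s
Panel 5-6: Δb = 2.1 m, d̄ = (1.87+0.00)/2 = 0.935, v̄ = (0.86+0.00)/2 = 0.43 → q = 2.1×0.935×0.43 = 0.8443 m³/s
Q = Σ q = 10.89 m³/s

10.9 m³/s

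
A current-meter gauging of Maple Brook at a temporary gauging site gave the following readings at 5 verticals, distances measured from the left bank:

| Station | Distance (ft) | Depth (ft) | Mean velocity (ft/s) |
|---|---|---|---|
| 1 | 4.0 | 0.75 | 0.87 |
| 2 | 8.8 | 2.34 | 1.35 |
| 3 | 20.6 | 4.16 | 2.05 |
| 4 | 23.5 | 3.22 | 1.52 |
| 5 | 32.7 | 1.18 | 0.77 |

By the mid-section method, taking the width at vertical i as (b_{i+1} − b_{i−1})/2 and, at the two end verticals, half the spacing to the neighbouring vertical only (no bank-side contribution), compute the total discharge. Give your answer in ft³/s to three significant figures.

124 ft³/s

w_1 = (8.8 − 4.0)/2 = 2.4 ft; q_1 = 0.87 × 0.75 × 2.4 = 1.566 ft³/s
w_2 = (20.6 − 4.0)/2 = 8.3 ft; q_2 = 1.35 × 2.34 × 8.3 = 26.22 ft³/s
w_3 = (23.5 − 8.8)/2 = 7.35 ft; q_3 = 2.05 × 4.16 × 7.35 = 62.68 ft³/s
w_4 = (32.7 − 20.6)/2 = 6.05 ft; q_4 = 1.52 × 3.22 × 6.05 = 29.61 ft³/s
w_5 = (32.7 − 23.5)/2 = 4.6 ft; q_5 = 0.77 × 1.18 × 4.6 = 4.180 ft³/s
Q = Σ qᵢ = 124.3 ft³/s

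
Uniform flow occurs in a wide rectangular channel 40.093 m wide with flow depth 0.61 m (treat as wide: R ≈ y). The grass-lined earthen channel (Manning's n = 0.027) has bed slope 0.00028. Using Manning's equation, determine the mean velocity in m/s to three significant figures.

A = b·y = 40.093 × 0.61 = 24.46 m²
Wide channel: R ≈ y = 0.61 m
Q = (1/n)·A·R^(2/3)·S^(1/2) = (1/0.027) × 24.46 × 0.6100^(2/3) × 0.00028^(1/2) = 10.90 m³/s
V = Q/A = 10.90/24.46 = 0.4458 m/s

0.446 m/s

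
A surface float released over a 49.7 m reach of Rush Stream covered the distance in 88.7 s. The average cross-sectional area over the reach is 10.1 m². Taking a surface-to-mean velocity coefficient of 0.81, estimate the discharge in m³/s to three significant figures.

v_surface = L / t̄ = 49.7 / 88.7 = 0.5603 m/s
v_mean = 0.81 × 0.5603 = 0.4539 m/s
Q = A × v_mean = 10.1 × 0.4539 = 4.584 m³/s

4.58 m³/s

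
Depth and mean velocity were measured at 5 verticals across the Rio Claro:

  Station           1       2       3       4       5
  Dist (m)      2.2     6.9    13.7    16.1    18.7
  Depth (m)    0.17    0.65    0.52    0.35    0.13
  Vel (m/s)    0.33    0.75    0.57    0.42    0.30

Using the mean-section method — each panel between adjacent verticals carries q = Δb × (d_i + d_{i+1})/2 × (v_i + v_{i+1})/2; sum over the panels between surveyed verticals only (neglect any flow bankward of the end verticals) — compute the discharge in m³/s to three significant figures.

4.41 m³/s

Panel 1-2: Δb = 4.7 m, d̄ = (0.17+0.65)/2 = 0.41, v̄ = (0.33+0.75)/2 = 0.54 → q = 4.7×0.41×0.54 = 1.041 m³/s
Panel 2-3: Δb = 6.8 m, d̄ = (0.65+0.52)/2 = 0.585, v̄ = (0.75+0.57)/2 = 0.66 → q = 6.8×0.585×0.66 = 2.625 m³/s
Panel 3-4: Δb = 2.4 m, d̄ = (0.52+0.35)/2 = 0.435, v̄ = (0.57+0.42)/2 = 0.495 → q = 2.4×0.435×0.495 = 0.5168 m³/s
Panel 4-5: Δb = 2.6 m, d̄ = (0.35+0.13)/2 = 0.24, v̄ = (0.42+0.30)/2 = 0.36 → q = 2.6×0.24×0.36 = 0.2246 m³/s
Q = Σ q = 4.407 m³/s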